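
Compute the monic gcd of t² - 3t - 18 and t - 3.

1

Apply the Euclidean algorithm:
  t² - 3t - 18 = (t)(t - 3) + (-18)
  t - 3 = (-(1/18)t + 1/6)(-18) + (0)
The last nonzero remainder is the constant -18, so the polynomials are coprime and gcd = 1.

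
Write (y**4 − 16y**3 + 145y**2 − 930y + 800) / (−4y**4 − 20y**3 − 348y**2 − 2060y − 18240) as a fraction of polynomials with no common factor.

By polynomial division,
  y**4 − 16y**3 + 145y**2 − 930y + 800 = (−1/4)(−4y**4 − 20y**3 − 348y**2 − 2060y − 18240) + (−21y**3 + 58y**2 − 1445y − 3760)
  −4y**4 − 20y**3 − 348y**2 − 2060y − 18240 = ((4/21)y + 652/441)(−21y**3 + 58y**2 − 1445y − 3760) + (−(69904/441)y**2 + (349520/441)y − 5592320/441)
  −21y**3 + 58y**2 − 1445y − 3760 = ((9261/69904)y + 20727/69904)(−(69904/441)y**2 + (349520/441)y − 5592320/441) + (0)
Last nonzero remainder: −(69904/441)y**2 + (349520/441)y − 5592320/441. Dividing through by −69904/441 gives the monic gcd y**2 − 5y + 80.
Cancel y**2 − 5y + 80 from numerator and denominator to get the reduced form.

(−y**2 + 11y − 10)/(4y**2 + 40y + 228)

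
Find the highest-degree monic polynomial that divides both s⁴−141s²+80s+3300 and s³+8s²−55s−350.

Apply the Euclidean algorithm:
  s⁴−141s²+80s+3300 = (s−8)(s³+8s²−55s−350) + (−22s²−10s+500)
  s³+8s²−55s−350 = (−(1/22)s−83/242)(−22s²−10s+500) + (−(4320/121)s−21600/121)
  −22s²−10s+500 = ((1331/2160)s−605/216)(−(4320/121)s−21600/121) + (0)
Last nonzero remainder: −(4320/121)s−21600/121. Dividing through by −4320/121 gives the monic gcd s+5.

s+5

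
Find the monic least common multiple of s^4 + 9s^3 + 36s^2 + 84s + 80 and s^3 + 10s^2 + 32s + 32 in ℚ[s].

s^5 + 13s^4 + 72s^3 + 228s^2 + 416s + 320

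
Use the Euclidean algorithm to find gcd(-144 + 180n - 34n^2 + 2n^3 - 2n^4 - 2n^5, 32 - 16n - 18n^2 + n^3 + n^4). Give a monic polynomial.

-4 + 3n + n^2

Apply the Euclidean algorithm:
  -2n^5 - 2n^4 + 2n^3 - 34n^2 + 180n - 144 = (-2n)(n^4 + n^3 - 18n^2 - 16n + 32) + (-34n^3 - 66n^2 + 244n - 144)
  n^4 + n^3 - 18n^2 - 16n + 32 = (-(1/34)n + 8/289)(-34n^3 - 66n^2 + 244n - 144) + (-(2600/289)n^2 - (7800/289)n + 10400/289)
  -34n^3 - 66n^2 + 244n - 144 = ((4913/1300)n - 2601/650)(-(2600/289)n^2 - (7800/289)n + 10400/289) + (0)
Last nonzero remainder: -(2600/289)n^2 - (7800/289)n + 10400/289. Dividing through by -2600/289 gives the monic gcd n^2 + 3n - 4.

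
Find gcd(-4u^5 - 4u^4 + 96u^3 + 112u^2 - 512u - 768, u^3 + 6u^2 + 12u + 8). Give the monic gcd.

u^2 + 4u + 4

Euclidean algorithm in ℚ[u]:
  -4u^5 - 4u^4 + 96u^3 + 112u^2 - 512u - 768 = (-4u^2 + 20u + 24)(u^3 + 6u^2 + 12u + 8) + (-240u^2 - 960u - 960)
  u^3 + 6u^2 + 12u + 8 = (-(1/240)u - 1/120)(-240u^2 - 960u - 960) + (0)
Last nonzero remainder: -240u^2 - 960u - 960. Dividing through by -240 gives the monic gcd u^2 + 4u + 4.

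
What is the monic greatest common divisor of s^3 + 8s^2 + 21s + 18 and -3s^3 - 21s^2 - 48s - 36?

s^2 + 5s + 6

Apply the Euclidean algorithm:
  s^3 + 8s^2 + 21s + 18 = (-1/3)(-3s^3 - 21s^2 - 48s - 36) + (s^2 + 5s + 6)
  -3s^3 - 21s^2 - 48s - 36 = (-3s - 6)(s^2 + 5s + 6) + (0)
The last nonzero remainder s^2 + 5s + 6 is already monic.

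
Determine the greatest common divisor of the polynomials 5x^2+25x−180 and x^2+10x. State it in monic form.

1

By polynomial division,
  5x^2+25x−180 = (5)(x^2+10x) + (−25x−180)
  x^2+10x = (−(1/25)x−14/125)(−25x−180) + (−504/25)
  −25x−180 = ((625/504)x+125/14)(−504/25) + (0)
The last nonzero remainder is the constant −504/25, so the polynomials are coprime and gcd = 1.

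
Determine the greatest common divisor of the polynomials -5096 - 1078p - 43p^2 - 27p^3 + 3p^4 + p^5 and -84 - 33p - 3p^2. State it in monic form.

Euclidean algorithm in ℚ[p]:
  p^5 + 3p^4 - 27p^3 - 43p^2 - 1078p - 5096 = (-(1/3)p^3 + (8/3)p^2 - 11p + 182/3)(-3p^2 - 33p - 84) + (0)
Last nonzero remainder: -3p^2 - 33p - 84. Dividing through by -3 gives the monic gcd p^2 + 11p + 28.

28 + 11p + p^2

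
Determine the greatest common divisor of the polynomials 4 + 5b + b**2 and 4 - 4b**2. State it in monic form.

1 + b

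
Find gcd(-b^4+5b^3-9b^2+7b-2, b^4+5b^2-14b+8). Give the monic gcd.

b^2-2b+1

Repeated division with remainder:
  -b^4+5b^3-9b^2+7b-2 = (-1)(b^4+5b^2-14b+8) + (5b^3-4b^2-7b+6)
  b^4+5b^2-14b+8 = ((1/5)b+4/25)(5b^3-4b^2-7b+6) + ((176/25)b^2-(352/25)b+176/25)
  5b^3-4b^2-7b+6 = ((125/176)b+75/88)((176/25)b^2-(352/25)b+176/25) + (0)
Last nonzero remainder: (176/25)b^2-(352/25)b+176/25. Dividing through by 176/25 gives the monic gcd b^2-2b+1.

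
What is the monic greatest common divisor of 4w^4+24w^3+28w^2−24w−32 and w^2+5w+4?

Repeated division with remainder:
  4w^4+24w^3+28w^2−24w−32 = (4w^2+4w−8)(w^2+5w+4) + (0)
The last nonzero remainder w^2+5w+4 is already monic.

w^2+5w+4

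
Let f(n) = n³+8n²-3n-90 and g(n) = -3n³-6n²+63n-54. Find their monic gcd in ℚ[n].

Apply the Euclidean algorithm:
  n³+8n²-3n-90 = (-1/3)(-3n³-6n²+63n-54) + (6n²+18n-108)
  -3n³-6n²+63n-54 = (-(1/2)n+1/2)(6n²+18n-108) + (0)
Last nonzero remainder: 6n²+18n-108. Dividing through by 6 gives the monic gcd n²+3n-18.

n²+3n-18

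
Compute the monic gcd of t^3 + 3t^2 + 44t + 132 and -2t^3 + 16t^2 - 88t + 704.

Euclidean algorithm in ℚ[t]:
  t^3 + 3t^2 + 44t + 132 = (-1/2)(-2t^3 + 16t^2 - 88t + 704) + (11t^2 + 484)
  -2t^3 + 16t^2 - 88t + 704 = (-(2/11)t + 16/11)(11t^2 + 484) + (0)
Last nonzero remainder: 11t^2 + 484. Dividing through by 11 gives the monic gcd t^2 + 44.

t^2 + 44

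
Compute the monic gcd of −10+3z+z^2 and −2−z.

Euclidean algorithm in ℚ[z]:
  z^2+3z−10 = (−z−1)(−z−2) + (−12)
  −z−2 = ((1/12)z+1/6)(−12) + (0)
The last nonzero remainder is the constant −12, so the polynomials are coprime and gcd = 1.

1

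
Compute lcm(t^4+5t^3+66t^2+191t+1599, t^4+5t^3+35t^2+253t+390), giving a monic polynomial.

By polynomial division,
  t^4+5t^3+66t^2+191t+1599 = (t^4+5t^3+35t^2+253t+390) + (31t^2-62t+1209)
  t^4+5t^3+35t^2+253t+390 = ((1/31)t^2+(7/31)t+10/31)(31t^2-62t+1209) + (0)
Last nonzero remainder: 31t^2-62t+1209. Dividing through by 31 gives the monic gcd t^2-2t+39.
Then lcm(f, g) = f·g / gcd(f, g); expanding and making the result monic gives the answer.

t^6+12t^5+111t^4+703t^3+3596t^2+13103t+15990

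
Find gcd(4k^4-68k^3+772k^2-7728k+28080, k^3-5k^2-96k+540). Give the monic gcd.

Repeated division with remainder:
  4k^4-68k^3+772k^2-7728k+28080 = (4k-48)(k^3-5k^2-96k+540) + (916k^2-14496k+54000)
  k^3-5k^2-96k+540 = ((1/916)k+2479/209764)(916k^2-14496k+54000) + ((858060/52441)k-5148360/52441)
  916k^2-14496k+54000 = ((12008989/214515)k-2622050/4767)((858060/52441)k-5148360/52441) + (0)
Last nonzero remainder: (858060/52441)k-5148360/52441. Dividing through by 858060/52441 gives the monic gcd k-6.

k-6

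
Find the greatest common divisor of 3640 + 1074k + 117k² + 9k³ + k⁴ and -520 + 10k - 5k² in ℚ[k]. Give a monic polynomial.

104 - 2k + k²

Repeated division with remainder:
  k⁴ + 9k³ + 117k² + 1074k + 3640 = (-(1/5)k² - (11/5)k - 7)(-5k² + 10k - 520) + (0)
Last nonzero remainder: -5k² + 10k - 520. Dividing through by -5 gives the monic gcd k² - 2k + 104.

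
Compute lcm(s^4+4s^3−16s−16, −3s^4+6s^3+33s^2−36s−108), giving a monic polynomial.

Apply the Euclidean algorithm:
  s^4+4s^3−16s−16 = (−1/3)(−3s^4+6s^3+33s^2−36s−108) + (6s^3+11s^2−28s−52)
  −3s^4+6s^3+33s^2−36s−108 = (−(1/2)s+23/12)(6s^3+11s^2−28s−52) + (−(25/12)s^2−(25/3)s−25/3)
  6s^3+11s^2−28s−52 = (−(72/25)s+156/25)(−(25/12)s^2−(25/3)s−25/3) + (0)
Last nonzero remainder: −(25/12)s^2−(25/3)s−25/3. Dividing through by −25/12 gives the monic gcd s^2+4s+4.
Then lcm(f, g) = f·g / gcd(f, g); expanding and making the result monic gives the answer.

s^6−2s^5−15s^4+20s^3+80s^2−48s−144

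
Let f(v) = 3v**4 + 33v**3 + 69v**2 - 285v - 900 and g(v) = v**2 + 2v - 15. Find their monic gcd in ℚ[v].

v**2 + 2v - 15

Repeated division with remainder:
  3v**4 + 33v**3 + 69v**2 - 285v - 900 = (3v**2 + 27v + 60)(v**2 + 2v - 15) + (0)
The last nonzero remainder v**2 + 2v - 15 is already monic.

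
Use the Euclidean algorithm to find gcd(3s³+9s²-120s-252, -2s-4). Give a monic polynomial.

s+2

By polynomial division,
  3s³+9s²-120s-252 = (-(3/2)s²-(3/2)s+63)(-2s-4) + (0)
Last nonzero remainder: -2s-4. Dividing through by -2 gives the monic gcd s+2.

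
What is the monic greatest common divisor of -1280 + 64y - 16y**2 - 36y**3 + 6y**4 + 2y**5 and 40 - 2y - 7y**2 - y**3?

Repeated division with remainder:
  2y**5 + 6y**4 - 36y**3 - 16y**2 + 64y - 1280 = (-2y**2 + 8y - 16)(-y**3 - 7y**2 - 2y + 40) + (-32y**2 - 288y - 640)
  -y**3 - 7y**2 - 2y + 40 = ((1/32)y - 1/16)(-32y**2 - 288y - 640) + (0)
Last nonzero remainder: -32y**2 - 288y - 640. Dividing through by -32 gives the monic gcd y**2 + 9y + 20.

20 + 9y + y**2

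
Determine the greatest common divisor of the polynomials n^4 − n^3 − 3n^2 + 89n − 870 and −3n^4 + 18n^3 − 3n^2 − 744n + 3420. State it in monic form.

n^2 + n − 30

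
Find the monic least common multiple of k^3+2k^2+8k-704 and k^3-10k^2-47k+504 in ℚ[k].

Apply the Euclidean algorithm:
  k^3+2k^2+8k-704 = (k^3-10k^2-47k+504) + (12k^2+55k-1208)
  k^3-10k^2-47k+504 = ((1/12)k-175/144)(12k^2+55k-1208) + ((17353/144)k-17353/18)
  12k^2+55k-1208 = ((1728/17353)k+21744/17353)((17353/144)k-17353/18) + (0)
Last nonzero remainder: (17353/144)k-17353/18. Dividing through by 17353/144 gives the monic gcd k-8.
Then lcm(f, g) = f·g / gcd(f, g); expanding and making the result monic gives the answer.

k^5-59k^3-846k^2+904k+44352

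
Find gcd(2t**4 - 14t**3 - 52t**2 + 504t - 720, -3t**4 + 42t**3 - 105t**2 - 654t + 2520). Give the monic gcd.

t**2 - 11t + 30

Euclidean algorithm in ℚ[t]:
  2t**4 - 14t**3 - 52t**2 + 504t - 720 = (-2/3)(-3t**4 + 42t**3 - 105t**2 - 654t + 2520) + (14t**3 - 122t**2 + 68t + 960)
  -3t**4 + 42t**3 - 105t**2 - 654t + 2520 = (-(3/14)t + 111/98)(14t**3 - 122t**2 + 68t + 960) + ((2340/49)t**2 - (25740/49)t + 70200/49)
  14t**3 - 122t**2 + 68t + 960 = ((343/1170)t + 392/585)((2340/49)t**2 - (25740/49)t + 70200/49) + (0)
Last nonzero remainder: (2340/49)t**2 - (25740/49)t + 70200/49. Dividing through by 2340/49 gives the monic gcd t**2 - 11t + 30.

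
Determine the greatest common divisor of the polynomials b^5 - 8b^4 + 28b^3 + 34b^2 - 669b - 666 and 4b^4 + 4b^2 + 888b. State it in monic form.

b^2 - 6b + 37

Apply the Euclidean algorithm:
  b^5 - 8b^4 + 28b^3 + 34b^2 - 669b - 666 = ((1/4)b - 2)(4b^4 + 4b^2 + 888b) + (27b^3 - 180b^2 + 1107b - 666)
  4b^4 + 4b^2 + 888b = ((4/27)b + 80/81)(27b^3 - 180b^2 + 1107b - 666) + ((160/9)b^2 - (320/3)b + 5920/9)
  27b^3 - 180b^2 + 1107b - 666 = ((243/160)b - 81/80)((160/9)b^2 - (320/3)b + 5920/9) + (0)
Last nonzero remainder: (160/9)b^2 - (320/3)b + 5920/9. Dividing through by 160/9 gives the monic gcd b^2 - 6b + 37.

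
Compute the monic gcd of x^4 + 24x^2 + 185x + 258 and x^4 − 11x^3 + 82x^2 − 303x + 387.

x^2 − 5x + 43

Repeated division with remainder:
  x^4 + 24x^2 + 185x + 258 = (x^4 − 11x^3 + 82x^2 − 303x + 387) + (11x^3 − 58x^2 + 488x − 129)
  x^4 − 11x^3 + 82x^2 − 303x + 387 = ((1/11)x − 63/121)(11x^3 − 58x^2 + 488x − 129) + ((900/121)x^2 − (4500/121)x + 38700/121)
  11x^3 − 58x^2 + 488x − 129 = ((1331/900)x − 121/300)((900/121)x^2 − (4500/121)x + 38700/121) + (0)
Last nonzero remainder: (900/121)x^2 − (4500/121)x + 38700/121. Dividing through by 900/121 gives the monic gcd x^2 − 5x + 43.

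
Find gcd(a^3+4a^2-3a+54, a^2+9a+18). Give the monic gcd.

a+6

By polynomial division,
  a^3+4a^2-3a+54 = (a-5)(a^2+9a+18) + (24a+144)
  a^2+9a+18 = ((1/24)a+1/8)(24a+144) + (0)
Last nonzero remainder: 24a+144. Dividing through by 24 gives the monic gcd a+6.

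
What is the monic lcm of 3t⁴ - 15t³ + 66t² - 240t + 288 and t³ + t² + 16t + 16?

Repeated division with remainder:
  3t⁴ - 15t³ + 66t² - 240t + 288 = (3t - 18)(t³ + t² + 16t + 16) + (36t² + 576)
  t³ + t² + 16t + 16 = ((1/36)t + 1/36)(36t² + 576) + (0)
Last nonzero remainder: 36t² + 576. Dividing through by 36 gives the monic gcd t² + 16.
Then lcm(f, g) = f·g / gcd(f, g); expanding and making the result monic gives the answer.

t⁵ - 4t⁴ + 17t³ - 58t² + 16t + 96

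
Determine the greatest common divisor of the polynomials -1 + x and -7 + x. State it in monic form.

1

By polynomial division,
  x - 1 = (x - 7) + (6)
  x - 7 = ((1/6)x - 7/6)(6) + (0)
The last nonzero remainder is the constant 6, so the polynomials are coprime and gcd = 1.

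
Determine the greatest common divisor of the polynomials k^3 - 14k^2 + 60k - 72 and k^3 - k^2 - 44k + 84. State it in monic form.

k^2 - 8k + 12

By polynomial division,
  k^3 - 14k^2 + 60k - 72 = (k^3 - k^2 - 44k + 84) + (-13k^2 + 104k - 156)
  k^3 - k^2 - 44k + 84 = (-(1/13)k - 7/13)(-13k^2 + 104k - 156) + (0)
Last nonzero remainder: -13k^2 + 104k - 156. Dividing through by -13 gives the monic gcd k^2 - 8k + 12.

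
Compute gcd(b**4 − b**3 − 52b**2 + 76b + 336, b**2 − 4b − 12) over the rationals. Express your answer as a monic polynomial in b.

b**2 − 4b − 12

Repeated division with remainder:
  b**4 − b**3 − 52b**2 + 76b + 336 = (b**2 + 3b − 28)(b**2 − 4b − 12) + (0)
The last nonzero remainder b**2 − 4b − 12 is already monic.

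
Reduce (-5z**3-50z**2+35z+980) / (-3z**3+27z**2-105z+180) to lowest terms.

(5z**2+70z+245)/(3z**2-15z+45)

By polynomial division,
  -5z**3-50z**2+35z+980 = (5/3)(-3z**3+27z**2-105z+180) + (-95z**2+210z+680)
  -3z**3+27z**2-105z+180 = ((3/95)z-387/1805)(-95z**2+210z+680) + (-(29403/361)z+117612/361)
  -95z**2+210z+680 = ((34295/29403)z+61370/29403)(-(29403/361)z+117612/361) + (0)
Last nonzero remainder: -(29403/361)z+117612/361. Dividing through by -29403/361 gives the monic gcd z-4.
Cancel z-4 from numerator and denominator to get the reduced form.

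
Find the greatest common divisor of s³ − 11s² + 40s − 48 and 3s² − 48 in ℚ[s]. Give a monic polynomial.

s − 4

Apply the Euclidean algorithm:
  s³ − 11s² + 40s − 48 = ((1/3)s − 11/3)(3s² − 48) + (56s − 224)
  3s² − 48 = ((3/56)s + 3/14)(56s − 224) + (0)
Last nonzero remainder: 56s − 224. Dividing through by 56 gives the monic gcd s − 4.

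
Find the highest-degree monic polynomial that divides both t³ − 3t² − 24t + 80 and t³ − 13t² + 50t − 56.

t − 4

Apply the Euclidean algorithm:
  t³ − 3t² − 24t + 80 = (t³ − 13t² + 50t − 56) + (10t² − 74t + 136)
  t³ − 13t² + 50t − 56 = ((1/10)t − 14/25)(10t² − 74t + 136) + (−(126/25)t + 504/25)
  10t² − 74t + 136 = (−(125/63)t + 425/63)(−(126/25)t + 504/25) + (0)
Last nonzero remainder: −(126/25)t + 504/25. Dividing through by −126/25 gives the monic gcd t − 4.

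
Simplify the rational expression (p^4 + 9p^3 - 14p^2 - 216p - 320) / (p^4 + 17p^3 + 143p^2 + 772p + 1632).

By polynomial division,
  p^4 + 9p^3 - 14p^2 - 216p - 320 = (p^4 + 17p^3 + 143p^2 + 772p + 1632) + (-8p^3 - 157p^2 - 988p - 1952)
  p^4 + 17p^3 + 143p^2 + 772p + 1632 = (-(1/8)p + 21/64)(-8p^3 - 157p^2 - 988p - 1952) + ((4545/64)p^2 + (13635/16)p + 4545/2)
  -8p^3 - 157p^2 - 988p - 1952 = (-(512/4545)p - 3904/4545)((4545/64)p^2 + (13635/16)p + 4545/2) + (0)
Last nonzero remainder: (4545/64)p^2 + (13635/16)p + 4545/2. Dividing through by 4545/64 gives the monic gcd p^2 + 12p + 32.
Cancel p^2 + 12p + 32 from numerator and denominator to get the reduced form.

(p^2 - 3p - 10)/(p^2 + 5p + 51)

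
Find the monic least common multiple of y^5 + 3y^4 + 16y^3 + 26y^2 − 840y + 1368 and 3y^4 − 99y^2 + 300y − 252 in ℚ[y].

Euclidean algorithm in ℚ[y]:
  y^5 + 3y^4 + 16y^3 + 26y^2 − 840y + 1368 = ((1/3)y + 1)(3y^4 − 99y^2 + 300y − 252) + (49y^3 + 25y^2 − 1056y + 1620)
  3y^4 − 99y^2 + 300y − 252 = ((3/49)y − 75/2401)(49y^3 + 25y^2 − 1056y + 1620) + (−(80592/2401)y^2 + (402960/2401)y − 483552/2401)
  49y^3 + 25y^2 − 1056y + 1620 = (−(117649/80592)y − 108045/13432)(−(80592/2401)y^2 + (402960/2401)y − 483552/2401) + (0)
Last nonzero remainder: −(80592/2401)y^2 + (402960/2401)y − 483552/2401. Dividing through by −80592/2401 gives the monic gcd y^2 − 5y + 6.
Then lcm(f, g) = f·g / gcd(f, g); expanding and making the result monic gives the answer.

y^7 + 8y^6 + 17y^5 + 64y^4 − 934y^3 − 3196y^2 + 18600y − 19152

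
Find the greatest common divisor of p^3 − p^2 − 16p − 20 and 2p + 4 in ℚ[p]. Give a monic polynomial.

p + 2

Apply the Euclidean algorithm:
  p^3 − p^2 − 16p − 20 = ((1/2)p^2 − (3/2)p − 5)(2p + 4) + (0)
Last nonzero remainder: 2p + 4. Dividing through by 2 gives the monic gcd p + 2.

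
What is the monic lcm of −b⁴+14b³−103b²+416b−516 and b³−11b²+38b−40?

b⁶−23b⁵+249b⁴−1623b³+6320b²−12964b+10320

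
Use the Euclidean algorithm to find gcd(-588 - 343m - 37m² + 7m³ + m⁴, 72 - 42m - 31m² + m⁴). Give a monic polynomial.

12 + 7m + m²

Repeated division with remainder:
  m⁴ + 7m³ - 37m² - 343m - 588 = (m⁴ - 31m² - 42m + 72) + (7m³ - 6m² - 301m - 660)
  m⁴ - 31m² - 42m + 72 = ((1/7)m + 6/49)(7m³ - 6m² - 301m - 660) + ((624/49)m² + (624/7)m + 7488/49)
  7m³ - 6m² - 301m - 660 = ((343/624)m - 2695/624)((624/49)m² + (624/7)m + 7488/49) + (0)
Last nonzero remainder: (624/49)m² + (624/7)m + 7488/49. Dividing through by 624/49 gives the monic gcd m² + 7m + 12.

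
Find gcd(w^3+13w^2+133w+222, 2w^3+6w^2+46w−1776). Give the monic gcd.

w^2+11w+111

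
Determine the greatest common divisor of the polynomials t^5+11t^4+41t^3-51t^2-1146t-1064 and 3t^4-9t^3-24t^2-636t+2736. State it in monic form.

Euclidean algorithm in ℚ[t]:
  t^5+11t^4+41t^3-51t^2-1146t-1064 = ((1/3)t+14/3)(3t^4-9t^3-24t^2-636t+2736) + (91t^3+273t^2+910t-13832)
  3t^4-9t^3-24t^2-636t+2736 = ((3/91)t-18/91)(91t^3+273t^2+910t-13832) + (0)
Last nonzero remainder: 91t^3+273t^2+910t-13832. Dividing through by 91 gives the monic gcd t^3+3t^2+10t-152.

t^3+3t^2+10t-152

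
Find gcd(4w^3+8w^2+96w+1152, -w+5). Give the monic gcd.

Apply the Euclidean algorithm:
  4w^3+8w^2+96w+1152 = (-4w^2-28w-236)(-w+5) + (2332)
  -w+5 = (-(1/2332)w+5/2332)(2332) + (0)
The last nonzero remainder is the constant 2332, so the polynomials are coprime and gcd = 1.

1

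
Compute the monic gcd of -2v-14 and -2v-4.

1

Euclidean algorithm in ℚ[v]:
  -2v-14 = (-2v-4) + (-10)
  -2v-4 = ((1/5)v+2/5)(-10) + (0)
The last nonzero remainder is the constant -10, so the polynomials are coprime and gcd = 1.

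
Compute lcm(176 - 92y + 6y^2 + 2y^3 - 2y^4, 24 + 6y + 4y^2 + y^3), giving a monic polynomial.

-528 + 276y - 106y^2 + 40y^3 + 3y^4 - y^5 + y^6

Repeated division with remainder:
  -2y^4 + 2y^3 + 6y^2 - 92y + 176 = (-2y + 10)(y^3 + 4y^2 + 6y + 24) + (-22y^2 - 104y - 64)
  y^3 + 4y^2 + 6y + 24 = (-(1/22)y + 4/121)(-22y^2 - 104y - 64) + ((790/121)y + 3160/121)
  -22y^2 - 104y - 64 = (-(1331/395)y - 968/395)((790/121)y + 3160/121) + (0)
Last nonzero remainder: (790/121)y + 3160/121. Dividing through by 790/121 gives the monic gcd y + 4.
Then lcm(f, g) = f·g / gcd(f, g); expanding and making the result monic gives the answer.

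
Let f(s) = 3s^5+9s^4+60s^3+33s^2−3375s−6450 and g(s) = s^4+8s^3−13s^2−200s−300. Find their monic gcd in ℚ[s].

s^3+2s^2−25s−50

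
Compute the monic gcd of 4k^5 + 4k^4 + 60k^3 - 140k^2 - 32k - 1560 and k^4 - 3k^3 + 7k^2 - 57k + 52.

k^2 + 2k + 13

Euclidean algorithm in ℚ[k]:
  4k^5 + 4k^4 + 60k^3 - 140k^2 - 32k - 1560 = (4k + 16)(k^4 - 3k^3 + 7k^2 - 57k + 52) + (80k^3 - 24k^2 + 672k - 2392)
  k^4 - 3k^3 + 7k^2 - 57k + 52 = ((1/80)k - 27/800)(80k^3 - 24k^2 + 672k - 2392) + (-(221/100)k^2 - (221/50)k - 2873/100)
  80k^3 - 24k^2 + 672k - 2392 = (-(8000/221)k + 18400/221)(-(221/100)k^2 - (221/50)k - 2873/100) + (0)
Last nonzero remainder: -(221/100)k^2 - (221/50)k - 2873/100. Dividing through by -221/100 gives the monic gcd k^2 + 2k + 13.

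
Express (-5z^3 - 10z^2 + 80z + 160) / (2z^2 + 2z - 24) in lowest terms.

Repeated division with remainder:
  -5z^3 - 10z^2 + 80z + 160 = (-(5/2)z - 5/2)(2z^2 + 2z - 24) + (25z + 100)
  2z^2 + 2z - 24 = ((2/25)z - 6/25)(25z + 100) + (0)
Last nonzero remainder: 25z + 100. Dividing through by 25 gives the monic gcd z + 4.
Cancel z + 4 from numerator and denominator to get the reduced form.

(-5z^2 + 10z + 40)/(2z - 6)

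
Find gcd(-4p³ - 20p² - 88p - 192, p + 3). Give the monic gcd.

p + 3

Euclidean algorithm in ℚ[p]:
  -4p³ - 20p² - 88p - 192 = (-4p² - 8p - 64)(p + 3) + (0)
The last nonzero remainder p + 3 is already monic.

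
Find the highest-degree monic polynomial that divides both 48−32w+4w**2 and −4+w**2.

Repeated division with remainder:
  4w**2−32w+48 = (4)(w**2−4) + (−32w+64)
  w**2−4 = (−(1/32)w−1/16)(−32w+64) + (0)
Last nonzero remainder: −32w+64. Dividing through by −32 gives the monic gcd w−2.

−2+w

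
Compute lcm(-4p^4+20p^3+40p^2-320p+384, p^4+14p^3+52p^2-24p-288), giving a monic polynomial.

p^6+7p^5-34p^4-220p^3+504p^2+1728p-3456

Repeated division with remainder:
  -4p^4+20p^3+40p^2-320p+384 = (-4)(p^4+14p^3+52p^2-24p-288) + (76p^3+248p^2-416p-768)
  p^4+14p^3+52p^2-24p-288 = ((1/76)p+51/361)(76p^3+248p^2-416p-768) + ((8100/361)p^2+(16200/361)p-64800/361)
  76p^3+248p^2-416p-768 = ((6859/2025)p+2888/675)((8100/361)p^2+(16200/361)p-64800/361) + (0)
Last nonzero remainder: (8100/361)p^2+(16200/361)p-64800/361. Dividing through by 8100/361 gives the monic gcd p^2+2p-8.
Then lcm(f, g) = f·g / gcd(f, g); expanding and making the result monic gives the answer.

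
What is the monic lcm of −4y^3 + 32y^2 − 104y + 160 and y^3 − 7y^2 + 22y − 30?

y^4 − 11y^3 + 50y^2 − 118y + 120

Apply the Euclidean algorithm:
  −4y^3 + 32y^2 − 104y + 160 = (−4)(y^3 − 7y^2 + 22y − 30) + (4y^2 − 16y + 40)
  y^3 − 7y^2 + 22y − 30 = ((1/4)y − 3/4)(4y^2 − 16y + 40) + (0)
Last nonzero remainder: 4y^2 − 16y + 40. Dividing through by 4 gives the monic gcd y^2 − 4y + 10.
Then lcm(f, g) = f·g / gcd(f, g); expanding and making the result monic gives the answer.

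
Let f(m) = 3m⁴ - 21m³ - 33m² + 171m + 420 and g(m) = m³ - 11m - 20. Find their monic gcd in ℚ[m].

m³ - 11m - 20

Euclidean algorithm in ℚ[m]:
  3m⁴ - 21m³ - 33m² + 171m + 420 = (3m - 21)(m³ - 11m - 20) + (0)
The last nonzero remainder m³ - 11m - 20 is already monic.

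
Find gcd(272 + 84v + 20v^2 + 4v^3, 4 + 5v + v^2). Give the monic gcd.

4 + v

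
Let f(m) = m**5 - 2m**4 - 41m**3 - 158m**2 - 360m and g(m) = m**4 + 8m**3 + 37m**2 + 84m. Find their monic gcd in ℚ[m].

m**2 + 4m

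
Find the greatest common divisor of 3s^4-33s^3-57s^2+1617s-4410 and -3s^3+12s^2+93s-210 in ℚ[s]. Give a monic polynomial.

s-7

Repeated division with remainder:
  3s^4-33s^3-57s^2+1617s-4410 = (-s+7)(-3s^3+12s^2+93s-210) + (-48s^2+756s-2940)
  -3s^3+12s^2+93s-210 = ((1/16)s+47/64)(-48s^2+756s-2940) + (-(4455/16)s+31185/16)
  -48s^2+756s-2940 = ((256/1485)s-448/297)(-(4455/16)s+31185/16) + (0)
Last nonzero remainder: -(4455/16)s+31185/16. Dividing through by -4455/16 gives the monic gcd s-7.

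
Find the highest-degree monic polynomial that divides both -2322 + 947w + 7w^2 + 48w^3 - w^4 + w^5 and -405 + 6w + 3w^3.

Euclidean algorithm in ℚ[w]:
  w^5 - w^4 + 48w^3 + 7w^2 + 947w - 2322 = ((1/3)w^2 - (1/3)w + 46/3)(3w^3 + 6w - 405) + (144w^2 + 720w + 3888)
  3w^3 + 6w - 405 = ((1/48)w - 5/48)(144w^2 + 720w + 3888) + (0)
Last nonzero remainder: 144w^2 + 720w + 3888. Dividing through by 144 gives the monic gcd w^2 + 5w + 27.

27 + 5w + w^2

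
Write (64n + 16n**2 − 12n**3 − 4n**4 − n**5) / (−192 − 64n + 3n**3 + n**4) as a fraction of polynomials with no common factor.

By polynomial division,
  −n**5 − 4n**4 − 12n**3 + 16n**2 + 64n = (−n − 1)(n**4 + 3n**3 − 64n − 192) + (−9n**3 − 48n**2 − 192n − 192)
  n**4 + 3n**3 − 64n − 192 = (−(1/9)n + 7/27)(−9n**3 − 48n**2 − 192n − 192) + (−(80/9)n**2 − (320/9)n − 1280/9)
  −9n**3 − 48n**2 − 192n − 192 = ((81/80)n + 27/20)(−(80/9)n**2 − (320/9)n − 1280/9) + (0)
Last nonzero remainder: −(80/9)n**2 − (320/9)n − 1280/9. Dividing through by −80/9 gives the monic gcd n**2 + 4n + 16.
Cancel n**2 + 4n + 16 from numerator and denominator to get the reduced form.

(4n − n**3)/(−12 − n + n**2)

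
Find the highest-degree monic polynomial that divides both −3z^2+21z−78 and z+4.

1

Apply the Euclidean algorithm:
  −3z^2+21z−78 = (−3z+33)(z+4) + (−210)
  z+4 = (−(1/210)z−2/105)(−210) + (0)
The last nonzero remainder is the constant −210, so the polynomials are coprime and gcd = 1.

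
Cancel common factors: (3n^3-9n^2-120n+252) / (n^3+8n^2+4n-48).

Apply the Euclidean algorithm:
  3n^3-9n^2-120n+252 = (3)(n^3+8n^2+4n-48) + (-33n^2-132n+396)
  n^3+8n^2+4n-48 = (-(1/33)n-4/33)(-33n^2-132n+396) + (0)
Last nonzero remainder: -33n^2-132n+396. Dividing through by -33 gives the monic gcd n^2+4n-12.
Cancel n^2+4n-12 from numerator and denominator to get the reduced form.

(3n-21)/(n+4)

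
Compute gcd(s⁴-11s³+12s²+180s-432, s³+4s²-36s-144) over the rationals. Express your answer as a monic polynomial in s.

s²-2s-24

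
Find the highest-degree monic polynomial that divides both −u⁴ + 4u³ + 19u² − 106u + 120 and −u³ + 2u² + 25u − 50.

Apply the Euclidean algorithm:
  −u⁴ + 4u³ + 19u² − 106u + 120 = (u − 2)(−u³ + 2u² + 25u − 50) + (−2u² − 6u + 20)
  −u³ + 2u² + 25u − 50 = ((1/2)u − 5/2)(−2u² − 6u + 20) + (0)
Last nonzero remainder: −2u² − 6u + 20. Dividing through by −2 gives the monic gcd u² + 3u − 10.

u² + 3u − 10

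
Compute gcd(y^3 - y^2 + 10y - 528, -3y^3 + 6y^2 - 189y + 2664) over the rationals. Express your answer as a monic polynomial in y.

By polynomial division,
  y^3 - y^2 + 10y - 528 = (-1/3)(-3y^3 + 6y^2 - 189y + 2664) + (y^2 - 53y + 360)
  -3y^3 + 6y^2 - 189y + 2664 = (-3y - 153)(y^2 - 53y + 360) + (-7218y + 57744)
  y^2 - 53y + 360 = (-(1/7218)y + 5/802)(-7218y + 57744) + (0)
Last nonzero remainder: -7218y + 57744. Dividing through by -7218 gives the monic gcd y - 8.

y - 8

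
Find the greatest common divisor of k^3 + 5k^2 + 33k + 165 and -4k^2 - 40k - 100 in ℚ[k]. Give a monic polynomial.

Euclidean algorithm in ℚ[k]:
  k^3 + 5k^2 + 33k + 165 = (-(1/4)k + 5/4)(-4k^2 - 40k - 100) + (58k + 290)
  -4k^2 - 40k - 100 = (-(2/29)k - 10/29)(58k + 290) + (0)
Last nonzero remainder: 58k + 290. Dividing through by 58 gives the monic gcd k + 5.

k + 5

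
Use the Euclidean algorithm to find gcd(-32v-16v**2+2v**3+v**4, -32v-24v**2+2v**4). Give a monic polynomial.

Apply the Euclidean algorithm:
  v**4+2v**3-16v**2-32v = (1/2)(2v**4-24v**2-32v) + (2v**3-4v**2-16v)
  2v**4-24v**2-32v = (v+2)(2v**3-4v**2-16v) + (0)
Last nonzero remainder: 2v**3-4v**2-16v. Dividing through by 2 gives the monic gcd v**3-2v**2-8v.

-8v-2v**2+v**3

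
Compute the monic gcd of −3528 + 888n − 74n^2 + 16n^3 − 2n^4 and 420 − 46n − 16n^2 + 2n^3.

−6 + n

Euclidean algorithm in ℚ[n]:
  −2n^4 + 16n^3 − 74n^2 + 888n − 3528 = (−n)(2n^3 − 16n^2 − 46n + 420) + (−120n^2 + 1308n − 3528)
  2n^3 − 16n^2 − 46n + 420 = (−(1/60)n − 29/600)(−120n^2 + 1308n − 3528) + (−(2079/50)n + 6237/25)
  −120n^2 + 1308n − 3528 = ((2000/693)n − 1400/99)(−(2079/50)n + 6237/25) + (0)
Last nonzero remainder: −(2079/50)n + 6237/25. Dividing through by −2079/50 gives the monic gcd n − 6.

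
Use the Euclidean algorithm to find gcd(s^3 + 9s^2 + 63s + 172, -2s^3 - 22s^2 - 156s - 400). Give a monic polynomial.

Apply the Euclidean algorithm:
  s^3 + 9s^2 + 63s + 172 = (-1/2)(-2s^3 - 22s^2 - 156s - 400) + (-2s^2 - 15s - 28)
  -2s^3 - 22s^2 - 156s - 400 = (s + 7/2)(-2s^2 - 15s - 28) + (-(151/2)s - 302)
  -2s^2 - 15s - 28 = ((4/151)s + 14/151)(-(151/2)s - 302) + (0)
Last nonzero remainder: -(151/2)s - 302. Dividing through by -151/2 gives the monic gcd s + 4.

s + 4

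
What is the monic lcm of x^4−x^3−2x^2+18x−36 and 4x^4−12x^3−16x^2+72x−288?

x^5−5x^4+2x^3+26x^2−108x+144

Euclidean algorithm in ℚ[x]:
  x^4−x^3−2x^2+18x−36 = (1/4)(4x^4−12x^3−16x^2+72x−288) + (2x^3+2x^2+36)
  4x^4−12x^3−16x^2+72x−288 = (2x−8)(2x^3+2x^2+36) + (0)
Last nonzero remainder: 2x^3+2x^2+36. Dividing through by 2 gives the monic gcd x^3+x^2+18.
Then lcm(f, g) = f·g / gcd(f, g); expanding and making the result monic gives the answer.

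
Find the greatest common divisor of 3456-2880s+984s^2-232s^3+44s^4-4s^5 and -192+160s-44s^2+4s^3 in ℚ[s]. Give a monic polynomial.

-48+40s-11s^2+s^3

Apply the Euclidean algorithm:
  -4s^5+44s^4-232s^3+984s^2-2880s+3456 = (-s^2-18)(4s^3-44s^2+160s-192) + (0)
Last nonzero remainder: 4s^3-44s^2+160s-192. Dividing through by 4 gives the monic gcd s^3-11s^2+40s-48.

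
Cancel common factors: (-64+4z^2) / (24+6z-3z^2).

(-16-4z)/(6+3z)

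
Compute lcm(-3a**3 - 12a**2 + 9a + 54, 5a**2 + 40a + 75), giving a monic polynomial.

a**4 + 9a**3 + 17a**2 - 33a - 90

By polynomial division,
  -3a**3 - 12a**2 + 9a + 54 = (-(3/5)a + 12/5)(5a**2 + 40a + 75) + (-42a - 126)
  5a**2 + 40a + 75 = (-(5/42)a - 25/42)(-42a - 126) + (0)
Last nonzero remainder: -42a - 126. Dividing through by -42 gives the monic gcd a + 3.
Then lcm(f, g) = f·g / gcd(f, g); expanding and making the result monic gives the answer.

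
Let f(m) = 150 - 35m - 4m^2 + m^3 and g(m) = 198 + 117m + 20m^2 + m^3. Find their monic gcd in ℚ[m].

6 + m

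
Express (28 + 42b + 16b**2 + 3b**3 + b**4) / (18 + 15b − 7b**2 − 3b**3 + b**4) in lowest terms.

By polynomial division,
  b**4 + 3b**3 + 16b**2 + 42b + 28 = (b**4 − 3b**3 − 7b**2 + 15b + 18) + (6b**3 + 23b**2 + 27b + 10)
  b**4 − 3b**3 − 7b**2 + 15b + 18 = ((1/6)b − 41/36)(6b**3 + 23b**2 + 27b + 10) + ((529/36)b**2 + (529/12)b + 529/18)
  6b**3 + 23b**2 + 27b + 10 = ((216/529)b + 180/529)((529/36)b**2 + (529/12)b + 529/18) + (0)
Last nonzero remainder: (529/36)b**2 + (529/12)b + 529/18. Dividing through by 529/36 gives the monic gcd b**2 + 3b + 2.
Cancel b**2 + 3b + 2 from numerator and denominator to get the reduced form.

(14 + b**2)/(9 − 6b + b**2)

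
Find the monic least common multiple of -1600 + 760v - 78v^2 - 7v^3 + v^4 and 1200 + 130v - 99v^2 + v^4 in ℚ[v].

-4800 + 680v + 526v^2 - 99v^3 - 4v^4 + v^5

Apply the Euclidean algorithm:
  v^4 - 7v^3 - 78v^2 + 760v - 1600 = (v^4 - 99v^2 + 130v + 1200) + (-7v^3 + 21v^2 + 630v - 2800)
  v^4 - 99v^2 + 130v + 1200 = (-(1/7)v - 3/7)(-7v^3 + 21v^2 + 630v - 2800) + (0)
Last nonzero remainder: -7v^3 + 21v^2 + 630v - 2800. Dividing through by -7 gives the monic gcd v^3 - 3v^2 - 90v + 400.
Then lcm(f, g) = f·g / gcd(f, g); expanding and making the result monic gives the answer.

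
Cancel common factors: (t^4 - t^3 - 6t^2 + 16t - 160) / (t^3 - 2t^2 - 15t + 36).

(t^3 - 5t^2 + 14t - 40)/(t^2 - 6t + 9)

Euclidean algorithm in ℚ[t]:
  t^4 - t^3 - 6t^2 + 16t - 160 = (t + 1)(t^3 - 2t^2 - 15t + 36) + (11t^2 - 5t - 196)
  t^3 - 2t^2 - 15t + 36 = ((1/11)t - 17/121)(11t^2 - 5t - 196) + ((256/121)t + 1024/121)
  11t^2 - 5t - 196 = ((1331/256)t - 5929/256)((256/121)t + 1024/121) + (0)
Last nonzero remainder: (256/121)t + 1024/121. Dividing through by 256/121 gives the monic gcd t + 4.
Cancel t + 4 from numerator and denominator to get the reduced form.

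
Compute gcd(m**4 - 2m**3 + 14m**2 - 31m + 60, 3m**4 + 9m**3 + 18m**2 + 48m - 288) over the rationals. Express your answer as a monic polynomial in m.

m**2 + m + 12

Repeated division with remainder:
  m**4 - 2m**3 + 14m**2 - 31m + 60 = (1/3)(3m**4 + 9m**3 + 18m**2 + 48m - 288) + (-5m**3 + 8m**2 - 47m + 156)
  3m**4 + 9m**3 + 18m**2 + 48m - 288 = (-(3/5)m - 69/25)(-5m**3 + 8m**2 - 47m + 156) + ((297/25)m**2 + (297/25)m + 3564/25)
  -5m**3 + 8m**2 - 47m + 156 = (-(125/297)m + 325/297)((297/25)m**2 + (297/25)m + 3564/25) + (0)
Last nonzero remainder: (297/25)m**2 + (297/25)m + 3564/25. Dividing through by 297/25 gives the monic gcd m**2 + m + 12.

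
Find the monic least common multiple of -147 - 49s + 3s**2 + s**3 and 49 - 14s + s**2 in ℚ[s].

Euclidean algorithm in ℚ[s]:
  s**3 + 3s**2 - 49s - 147 = (s + 17)(s**2 - 14s + 49) + (140s - 980)
  s**2 - 14s + 49 = ((1/140)s - 1/20)(140s - 980) + (0)
Last nonzero remainder: 140s - 980. Dividing through by 140 gives the monic gcd s - 7.
Then lcm(f, g) = f·g / gcd(f, g); expanding and making the result monic gives the answer.

1029 + 196s - 70s**2 - 4s**3 + s**4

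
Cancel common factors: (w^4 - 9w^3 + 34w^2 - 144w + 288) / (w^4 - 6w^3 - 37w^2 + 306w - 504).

Euclidean algorithm in ℚ[w]:
  w^4 - 9w^3 + 34w^2 - 144w + 288 = (w^4 - 6w^3 - 37w^2 + 306w - 504) + (-3w^3 + 71w^2 - 450w + 792)
  w^4 - 6w^3 - 37w^2 + 306w - 504 = (-(1/3)w - 53/9)(-3w^3 + 71w^2 - 450w + 792) + ((2080/9)w^2 - 2080w + 4160)
  -3w^3 + 71w^2 - 450w + 792 = (-(27/2080)w + 99/520)((2080/9)w^2 - 2080w + 4160) + (0)
Last nonzero remainder: (2080/9)w^2 - 2080w + 4160. Dividing through by 2080/9 gives the monic gcd w^2 - 9w + 18.
Cancel w^2 - 9w + 18 from numerator and denominator to get the reduced form.

(w^2 + 16)/(w^2 + 3w - 28)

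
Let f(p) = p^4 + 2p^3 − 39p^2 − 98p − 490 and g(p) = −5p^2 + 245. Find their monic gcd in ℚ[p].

p^2 − 49

Repeated division with remainder:
  p^4 + 2p^3 − 39p^2 − 98p − 490 = (−(1/5)p^2 − (2/5)p − 2)(−5p^2 + 245) + (0)
Last nonzero remainder: −5p^2 + 245. Dividing through by −5 gives the monic gcd p^2 − 49.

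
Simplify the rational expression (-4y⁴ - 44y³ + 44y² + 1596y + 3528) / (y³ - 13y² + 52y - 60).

(-4y³ - 68y² - 364y - 588)/(y² - 7y + 10)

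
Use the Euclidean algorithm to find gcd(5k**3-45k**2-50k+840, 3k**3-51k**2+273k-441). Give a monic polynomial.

Euclidean algorithm in ℚ[k]:
  5k**3-45k**2-50k+840 = (5/3)(3k**3-51k**2+273k-441) + (40k**2-505k+1575)
  3k**3-51k**2+273k-441 = ((3/40)k-21/64)(40k**2-505k+1575) + (-(693/64)k+4851/64)
  40k**2-505k+1575 = (-(2560/693)k+1600/77)(-(693/64)k+4851/64) + (0)
Last nonzero remainder: -(693/64)k+4851/64. Dividing through by -693/64 gives the monic gcd k-7.

k-7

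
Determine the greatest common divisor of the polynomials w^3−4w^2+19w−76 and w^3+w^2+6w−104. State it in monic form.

w−4

By polynomial division,
  w^3−4w^2+19w−76 = (w^3+w^2+6w−104) + (−5w^2+13w+28)
  w^3+w^2+6w−104 = (−(1/5)w−18/25)(−5w^2+13w+28) + ((524/25)w−2096/25)
  −5w^2+13w+28 = (−(125/524)w−175/524)((524/25)w−2096/25) + (0)
Last nonzero remainder: (524/25)w−2096/25. Dividing through by 524/25 gives the monic gcd w−4.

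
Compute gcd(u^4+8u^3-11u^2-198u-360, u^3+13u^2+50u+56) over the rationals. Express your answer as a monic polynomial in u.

u+4

Apply the Euclidean algorithm:
  u^4+8u^3-11u^2-198u-360 = (u-5)(u^3+13u^2+50u+56) + (4u^2-4u-80)
  u^3+13u^2+50u+56 = ((1/4)u+7/2)(4u^2-4u-80) + (84u+336)
  4u^2-4u-80 = ((1/21)u-5/21)(84u+336) + (0)
Last nonzero remainder: 84u+336. Dividing through by 84 gives the monic gcd u+4.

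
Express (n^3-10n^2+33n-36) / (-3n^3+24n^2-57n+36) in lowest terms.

(-n+3)/(3n-3)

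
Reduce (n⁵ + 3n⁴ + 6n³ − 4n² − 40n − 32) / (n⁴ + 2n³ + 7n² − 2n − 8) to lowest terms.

(n² − 4)/(n − 1)

Apply the Euclidean algorithm:
  n⁵ + 3n⁴ + 6n³ − 4n² − 40n − 32 = (n + 1)(n⁴ + 2n³ + 7n² − 2n − 8) + (−3n³ − 9n² − 30n − 24)
  n⁴ + 2n³ + 7n² − 2n − 8 = (−(1/3)n + 1/3)(−3n³ − 9n² − 30n − 24) + (0)
Last nonzero remainder: −3n³ − 9n² − 30n − 24. Dividing through by −3 gives the monic gcd n³ + 3n² + 10n + 8.
Cancel n³ + 3n² + 10n + 8 from numerator and denominator to get the reduced form.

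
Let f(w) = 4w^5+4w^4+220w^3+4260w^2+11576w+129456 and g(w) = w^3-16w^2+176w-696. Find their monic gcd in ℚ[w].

w^2-10w+116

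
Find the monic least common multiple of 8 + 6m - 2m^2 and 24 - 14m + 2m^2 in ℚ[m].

12 + 5m - 6m^2 + m^3

By polynomial division,
  -2m^2 + 6m + 8 = (-1)(2m^2 - 14m + 24) + (-8m + 32)
  2m^2 - 14m + 24 = (-(1/4)m + 3/4)(-8m + 32) + (0)
Last nonzero remainder: -8m + 32. Dividing through by -8 gives the monic gcd m - 4.
Then lcm(f, g) = f·g / gcd(f, g); expanding and making the result monic gives the answer.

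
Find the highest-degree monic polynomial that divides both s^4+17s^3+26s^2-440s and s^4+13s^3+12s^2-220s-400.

Euclidean algorithm in ℚ[s]:
  s^4+17s^3+26s^2-440s = (s^4+13s^3+12s^2-220s-400) + (4s^3+14s^2-220s+400)
  s^4+13s^3+12s^2-220s-400 = ((1/4)s+19/8)(4s^3+14s^2-220s+400) + ((135/4)s^2+(405/2)s-1350)
  4s^3+14s^2-220s+400 = ((16/135)s-8/27)((135/4)s^2+(405/2)s-1350) + (0)
Last nonzero remainder: (135/4)s^2+(405/2)s-1350. Dividing through by 135/4 gives the monic gcd s^2+6s-40.

s^2+6s-40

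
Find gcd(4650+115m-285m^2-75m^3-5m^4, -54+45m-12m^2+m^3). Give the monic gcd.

Euclidean algorithm in ℚ[m]:
  -5m^4-75m^3-285m^2+115m+4650 = (-5m-135)(m^3-12m^2+45m-54) + (-1680m^2+5920m-2640)
  m^3-12m^2+45m-54 = (-(1/1680)m+89/17640)(-1680m^2+5920m-2640) + ((5980/441)m-5980/147)
  -1680m^2+5920m-2640 = (-(37044/299)m+19404/299)((5980/441)m-5980/147) + (0)
Last nonzero remainder: (5980/441)m-5980/147. Dividing through by 5980/441 gives the monic gcd m-3.

-3+m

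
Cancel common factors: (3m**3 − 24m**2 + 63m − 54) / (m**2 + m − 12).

By polynomial division,
  3m**3 − 24m**2 + 63m − 54 = (3m − 27)(m**2 + m − 12) + (126m − 378)
  m**2 + m − 12 = ((1/126)m + 2/63)(126m − 378) + (0)
Last nonzero remainder: 126m − 378. Dividing through by 126 gives the monic gcd m − 3.
Cancel m − 3 from numerator and denominator to get the reduced form.

(3m**2 − 15m + 18)/(m + 4)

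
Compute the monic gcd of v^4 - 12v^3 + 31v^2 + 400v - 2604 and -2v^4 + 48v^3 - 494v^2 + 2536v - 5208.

v^3 - 18v^2 + 139v - 434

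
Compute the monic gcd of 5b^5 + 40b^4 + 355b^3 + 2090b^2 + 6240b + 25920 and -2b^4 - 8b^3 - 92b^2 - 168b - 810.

b^2 + 2b + 27

Repeated division with remainder:
  5b^5 + 40b^4 + 355b^3 + 2090b^2 + 6240b + 25920 = (-(5/2)b - 10)(-2b^4 - 8b^3 - 92b^2 - 168b - 810) + (45b^3 + 750b^2 + 2535b + 17820)
  -2b^4 - 8b^3 - 92b^2 - 168b - 810 = (-(2/45)b + 76/135)(45b^3 + 750b^2 + 2535b + 17820) + (-(3614/9)b^2 - (7228/9)b - 10842)
  45b^3 + 750b^2 + 2535b + 17820 = (-(405/3614)b - 2970/1807)(-(3614/9)b^2 - (7228/9)b - 10842) + (0)
Last nonzero remainder: -(3614/9)b^2 - (7228/9)b - 10842. Dividing through by -3614/9 gives the monic gcd b^2 + 2b + 27.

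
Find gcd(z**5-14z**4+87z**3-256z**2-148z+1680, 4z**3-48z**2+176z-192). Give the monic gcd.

z**2-10z+24

Euclidean algorithm in ℚ[z]:
  z**5-14z**4+87z**3-256z**2-148z+1680 = ((1/4)z**2-(1/2)z+19/4)(4z**3-48z**2+176z-192) + (108z**2-1080z+2592)
  4z**3-48z**2+176z-192 = ((1/27)z-2/27)(108z**2-1080z+2592) + (0)
Last nonzero remainder: 108z**2-1080z+2592. Dividing through by 108 gives the monic gcd z**2-10z+24.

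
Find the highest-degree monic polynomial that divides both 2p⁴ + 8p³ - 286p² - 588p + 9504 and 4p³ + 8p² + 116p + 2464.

Repeated division with remainder:
  2p⁴ + 8p³ - 286p² - 588p + 9504 = ((1/2)p + 1)(4p³ + 8p² + 116p + 2464) + (-352p² - 1936p + 7040)
  4p³ + 8p² + 116p + 2464 = (-(1/88)p + 7/176)(-352p² - 1936p + 7040) + (273p + 2184)
  -352p² - 1936p + 7040 = (-(352/273)p + 880/273)(273p + 2184) + (0)
Last nonzero remainder: 273p + 2184. Dividing through by 273 gives the monic gcd p + 8.

p + 8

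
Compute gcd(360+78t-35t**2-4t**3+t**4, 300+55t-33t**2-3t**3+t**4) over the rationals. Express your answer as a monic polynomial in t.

-60-23t+2t**2+t**3

Apply the Euclidean algorithm:
  t**4-4t**3-35t**2+78t+360 = (t**4-3t**3-33t**2+55t+300) + (-t**3-2t**2+23t+60)
  t**4-3t**3-33t**2+55t+300 = (-t+5)(-t**3-2t**2+23t+60) + (0)
Last nonzero remainder: -t**3-2t**2+23t+60. Dividing through by -1 gives the monic gcd t**3+2t**2-23t-60.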